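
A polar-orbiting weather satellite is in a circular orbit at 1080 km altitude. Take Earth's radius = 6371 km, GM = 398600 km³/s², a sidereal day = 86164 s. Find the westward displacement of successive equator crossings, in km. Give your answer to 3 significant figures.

Semi-major axis a = 6371 + 1080 = 7451 km. Period T = 2π√(a³/μ) = 2π√(7451³/398600) = 6400.8 s = 106.68 min.
During one orbit Earth rotates (6400.8 / 86164) × 360° = 26.74°.
At the equator that is 26.74° × (2π·6371/360) km/° = 26.74 × 111.2 = 2974 km.

2970 km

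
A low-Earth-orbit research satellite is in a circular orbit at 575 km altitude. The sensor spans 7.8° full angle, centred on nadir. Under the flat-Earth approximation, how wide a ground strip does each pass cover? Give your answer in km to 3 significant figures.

Half-angle = 7.8°/2 = 3.9°.
Swath width ≈ 2h·tan(θ/2) = 2 × 575 × tan(3.9°) = 78.4 km.

78.4 km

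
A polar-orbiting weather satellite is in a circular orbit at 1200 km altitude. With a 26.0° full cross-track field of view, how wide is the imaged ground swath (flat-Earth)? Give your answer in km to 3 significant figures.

554 km

Half-angle = 26.0°/2 = 13°.
Swath width ≈ 2h·tan(θ/2) = 2 × 1200 × tan(13°) = 554.1 km.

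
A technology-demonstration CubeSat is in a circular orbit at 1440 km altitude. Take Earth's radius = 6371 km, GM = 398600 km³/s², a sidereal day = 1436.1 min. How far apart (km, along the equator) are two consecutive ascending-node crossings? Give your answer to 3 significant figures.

Semi-major axis a = 6371 + 1440 = 7811 km. Period T = 2π√(a³/μ) = 2π√(7811³/398600) = 6870.2 s = 114.50 min.
During one orbit Earth rotates (6870.2 / 86166) × 360° = 28.70°.
At the equator that is 28.70° × (2π·6371/360) km/° = 28.70 × 111.2 = 3192 km.

3190 km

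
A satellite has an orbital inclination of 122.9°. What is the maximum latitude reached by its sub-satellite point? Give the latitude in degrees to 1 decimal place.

Retrograde orbit: the ground track reaches ±(180° − i) = ±(180 − 122.9) = ±57.1°.

57.1°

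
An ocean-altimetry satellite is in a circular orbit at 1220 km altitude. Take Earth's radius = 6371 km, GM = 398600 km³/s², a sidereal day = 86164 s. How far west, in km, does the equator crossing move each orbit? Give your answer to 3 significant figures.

3060 km

Semi-major axis a = 6371 + 1220 = 7591 km. Period T = 2π√(a³/μ) = 2π√(7591³/398600) = 6582.0 s = 109.70 min.
During one orbit Earth rotates (6582.0 / 86164) × 360° = 27.50°.
At the equator that is 27.50° × (2π·6371/360) km/° = 27.50 × 111.2 = 3058 km.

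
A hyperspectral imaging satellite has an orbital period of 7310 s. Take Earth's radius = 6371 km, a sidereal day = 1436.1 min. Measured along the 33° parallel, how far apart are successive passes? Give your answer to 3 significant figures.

2850 km

Node shift per orbit = (7310.0/86166) × 360° = 30.54°.
Equatorial spacing = 30.54 × 111.2 km/° = 3396 km.
At 33° latitude, spacing = 3396 × cos(33°) = 2848 km.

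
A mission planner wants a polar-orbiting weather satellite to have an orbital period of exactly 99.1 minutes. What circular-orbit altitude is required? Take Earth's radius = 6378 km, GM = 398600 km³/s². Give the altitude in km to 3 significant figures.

T = 99.1 min = 5946.0 s.
From T = 2π√(a³/μ): a = (μ T²/4π²)^(1/3) = (398600 × 5946.0² / 4π²)^(1/3) = 7094 km.
Altitude h = a − R = 7094 − 6378 = 716 km.

716 km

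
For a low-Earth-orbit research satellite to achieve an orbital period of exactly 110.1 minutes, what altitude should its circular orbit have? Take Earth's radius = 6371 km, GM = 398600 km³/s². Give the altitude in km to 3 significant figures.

T = 110.1 min = 6606.0 s.
From T = 2π√(a³/μ): a = (μ T²/4π²)^(1/3) = (398600 × 6606.0² / 4π²)^(1/3) = 7609 km.
Altitude h = a − R = 7609 − 6371 = 1238 km.

1240 km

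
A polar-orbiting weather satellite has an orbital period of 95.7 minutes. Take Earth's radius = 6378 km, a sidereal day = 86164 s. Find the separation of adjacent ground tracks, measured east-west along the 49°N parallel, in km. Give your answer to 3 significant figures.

1750 km

T = 95.7 min = 5742.0 s.
Node shift per orbit = (5742.0/86164) × 360° = 23.99°.
Equatorial spacing = 23.99 × 111.3 km/° = 2671 km.
At 49° latitude, spacing = 2671 × cos(49°) = 1752 km.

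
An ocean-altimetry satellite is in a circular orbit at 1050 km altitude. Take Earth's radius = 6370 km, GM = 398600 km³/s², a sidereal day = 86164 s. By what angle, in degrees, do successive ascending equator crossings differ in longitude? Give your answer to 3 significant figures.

26.6°

Semi-major axis a = 6370 + 1050 = 7420 km. Period T = 2π√(a³/μ) = 2π√(7420³/398600) = 6360.9 s = 106.01 min.
During one orbit Earth rotates (6360.9 / 86164) × 360° = 26.58°.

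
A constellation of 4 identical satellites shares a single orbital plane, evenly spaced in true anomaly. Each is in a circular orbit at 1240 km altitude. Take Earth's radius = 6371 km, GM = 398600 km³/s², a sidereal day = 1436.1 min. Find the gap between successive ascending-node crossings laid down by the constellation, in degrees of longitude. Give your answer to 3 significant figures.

6.90°

Semi-major axis a = 6371 + 1240 = 7611 km. Period T = 2π√(a³/μ) = 2π√(7611³/398600) = 6608.1 s = 110.13 min.
Single-satellite node shift = (6608.1/86166) × 360° = 27.61°.
With 4 satellites evenly phased, successive equator crossings are 27.61/4 = 6.902° apart.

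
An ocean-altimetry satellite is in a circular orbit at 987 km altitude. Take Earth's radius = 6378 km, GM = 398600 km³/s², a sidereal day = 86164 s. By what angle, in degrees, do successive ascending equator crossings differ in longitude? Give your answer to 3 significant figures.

26.3°

Semi-major axis a = 6378 + 987 = 7365 km. Period T = 2π√(a³/μ) = 2π√(7365³/398600) = 6290.3 s = 104.84 min.
During one orbit Earth rotates (6290.3 / 86164) × 360° = 26.28°.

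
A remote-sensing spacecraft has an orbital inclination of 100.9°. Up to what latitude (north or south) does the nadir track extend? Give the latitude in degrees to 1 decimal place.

Retrograde orbit: the ground track reaches ±(180° − i) = ±(180 − 100.9) = ±79.1°.

79.1°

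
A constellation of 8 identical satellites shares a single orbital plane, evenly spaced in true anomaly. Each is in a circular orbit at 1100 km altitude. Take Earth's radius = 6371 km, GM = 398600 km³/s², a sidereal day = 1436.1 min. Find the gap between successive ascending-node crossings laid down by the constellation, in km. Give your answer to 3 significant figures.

Semi-major axis a = 6371 + 1100 = 7471 km. Period T = 2π√(a³/μ) = 2π√(7471³/398600) = 6426.6 s = 107.11 min.
Single-satellite node shift = (6426.6/86166) × 360° = 26.85°.
With 8 satellites evenly phased, successive equator crossings are 26.85/8 = 3.356° apart.
That is 3.356 × 111.2 = 373 km at the equator.

373 km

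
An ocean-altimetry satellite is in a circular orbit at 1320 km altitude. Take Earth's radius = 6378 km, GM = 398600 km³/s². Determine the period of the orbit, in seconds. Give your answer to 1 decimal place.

Semi-major axis a = 6378 + 1320 = 7698 km. Period T = 2π√(a³/μ) = 2π√(7698³/398600) = 6721.7 s = 112.03 min.

6721.7 seconds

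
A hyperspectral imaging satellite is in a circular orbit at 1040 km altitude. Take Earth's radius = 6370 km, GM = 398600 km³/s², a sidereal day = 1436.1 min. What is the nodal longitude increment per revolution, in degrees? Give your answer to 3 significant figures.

26.5°

Semi-major axis a = 6370 + 1040 = 7410 km. Period T = 2π√(a³/μ) = 2π√(7410³/398600) = 6348.0 s = 105.80 min.
During one orbit Earth rotates (6348.0 / 86166) × 360° = 26.52°.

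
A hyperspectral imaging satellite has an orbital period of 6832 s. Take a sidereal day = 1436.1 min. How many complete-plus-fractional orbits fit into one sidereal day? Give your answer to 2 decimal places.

Orbits per sidereal day = 86166 / 6832.0 = 12.612.

12.61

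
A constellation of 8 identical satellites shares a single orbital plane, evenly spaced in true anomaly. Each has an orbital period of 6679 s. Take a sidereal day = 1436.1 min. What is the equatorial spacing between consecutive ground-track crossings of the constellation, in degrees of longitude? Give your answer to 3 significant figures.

Single-satellite node shift = (6679.0/86166) × 360° = 27.90°.
With 8 satellites evenly phased, successive equator crossings are 27.90/8 = 3.488° apart.

3.49°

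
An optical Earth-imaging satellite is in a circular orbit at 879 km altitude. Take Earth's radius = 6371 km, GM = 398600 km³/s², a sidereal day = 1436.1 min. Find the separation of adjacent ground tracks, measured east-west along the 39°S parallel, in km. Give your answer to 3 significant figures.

Semi-major axis a = 6371 + 879 = 7250 km. Period T = 2π√(a³/μ) = 2π√(7250³/398600) = 6143.5 s = 102.39 min.
Node shift per orbit = (6143.5/86166) × 360° = 25.67°.
Equatorial spacing = 25.67 × 111.2 km/° = 2854 km.
At 39° latitude, spacing = 2854 × cos(39°) = 2218 km.

2220 km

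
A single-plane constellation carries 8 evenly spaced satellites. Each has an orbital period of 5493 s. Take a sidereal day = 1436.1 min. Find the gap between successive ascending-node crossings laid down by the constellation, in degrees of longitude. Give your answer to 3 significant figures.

2.87°

Single-satellite node shift = (5493.0/86166) × 360° = 22.95°.
With 8 satellites evenly phased, successive equator crossings are 22.95/8 = 2.869° apart.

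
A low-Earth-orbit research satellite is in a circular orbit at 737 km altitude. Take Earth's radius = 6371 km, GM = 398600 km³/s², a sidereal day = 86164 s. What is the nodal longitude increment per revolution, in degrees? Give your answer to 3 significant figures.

24.9°

Semi-major axis a = 6371 + 737 = 7108 km. Period T = 2π√(a³/μ) = 2π√(7108³/398600) = 5963.9 s = 99.40 min.
During one orbit Earth rotates (5963.9 / 86164) × 360° = 24.92°.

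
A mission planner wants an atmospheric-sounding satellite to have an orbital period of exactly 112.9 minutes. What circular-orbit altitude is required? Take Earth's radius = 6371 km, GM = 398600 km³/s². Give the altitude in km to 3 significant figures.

1370 km

T = 112.9 min = 6774.0 s.
From T = 2π√(a³/μ): a = (μ T²/4π²)^(1/3) = (398600 × 6774.0² / 4π²)^(1/3) = 7738 km.
Altitude h = a − R = 7738 − 6371 = 1367 km.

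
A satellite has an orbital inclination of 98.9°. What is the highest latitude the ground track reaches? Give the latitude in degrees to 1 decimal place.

81.1°

Retrograde orbit: the ground track reaches ±(180° − i) = ±(180 − 98.9) = ±81.1°.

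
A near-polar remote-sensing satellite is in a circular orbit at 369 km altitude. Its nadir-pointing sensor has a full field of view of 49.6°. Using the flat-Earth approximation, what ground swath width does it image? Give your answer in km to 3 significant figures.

341 km

Half-angle = 49.6°/2 = 24.8°.
Swath width ≈ 2h·tan(θ/2) = 2 × 369 × tan(24.8°) = 341.0 km.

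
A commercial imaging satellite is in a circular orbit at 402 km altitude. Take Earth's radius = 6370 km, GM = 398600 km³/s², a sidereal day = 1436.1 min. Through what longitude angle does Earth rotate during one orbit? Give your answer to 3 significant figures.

Semi-major axis a = 6370 + 402 = 6772 km. Period T = 2π√(a³/μ) = 2π√(6772³/398600) = 5546.1 s = 92.43 min.
During one orbit Earth rotates (5546.1 / 86166) × 360° = 23.17°.

23.2°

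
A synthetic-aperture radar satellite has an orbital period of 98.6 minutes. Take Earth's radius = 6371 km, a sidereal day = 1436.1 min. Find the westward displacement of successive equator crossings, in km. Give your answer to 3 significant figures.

2750 km

T = 98.6 min = 5916.0 s.
During one orbit Earth rotates (5916.0 / 86166) × 360° = 24.72°.
At the equator that is 24.72° × (2π·6371/360) km/° = 24.72 × 111.2 = 2748 km.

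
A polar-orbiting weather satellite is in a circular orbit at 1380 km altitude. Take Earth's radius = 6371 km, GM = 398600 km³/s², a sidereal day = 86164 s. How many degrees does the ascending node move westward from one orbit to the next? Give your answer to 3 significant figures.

Semi-major axis a = 6371 + 1380 = 7751 km. Period T = 2π√(a³/μ) = 2π√(7751³/398600) = 6791.2 s = 113.19 min.
During one orbit Earth rotates (6791.2 / 86164) × 360° = 28.37°.

28.4°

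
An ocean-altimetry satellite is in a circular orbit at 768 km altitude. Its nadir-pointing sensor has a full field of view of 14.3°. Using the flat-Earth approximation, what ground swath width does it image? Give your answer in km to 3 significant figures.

Half-angle = 14.3°/2 = 7.15°.
Swath width ≈ 2h·tan(θ/2) = 2 × 768 × tan(7.15°) = 192.7 km.

193 km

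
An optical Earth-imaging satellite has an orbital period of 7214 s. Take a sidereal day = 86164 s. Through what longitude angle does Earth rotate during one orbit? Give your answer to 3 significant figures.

During one orbit Earth rotates (7214.0 / 86164) × 360° = 30.14°.

30.1°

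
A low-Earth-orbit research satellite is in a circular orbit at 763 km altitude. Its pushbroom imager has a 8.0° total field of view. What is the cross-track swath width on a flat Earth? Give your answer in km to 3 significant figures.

Half-angle = 8.0°/2 = 4°.
Swath width ≈ 2h·tan(θ/2) = 2 × 763 × tan(4°) = 106.7 km.

107 km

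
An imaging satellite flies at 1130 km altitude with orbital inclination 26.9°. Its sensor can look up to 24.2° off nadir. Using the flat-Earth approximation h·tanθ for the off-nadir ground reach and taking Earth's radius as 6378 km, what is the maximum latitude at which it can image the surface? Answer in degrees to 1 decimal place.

For a prograde orbit the ground track reaches latitude ±i = ±26.9°.
Sensor half-swath on the ground ≈ 1130·tan(24.2°) = 508 km = 4.56° of latitude.
Maximum observable latitude ≈ 26.9 + 4.56 = 31.5°.

31.5°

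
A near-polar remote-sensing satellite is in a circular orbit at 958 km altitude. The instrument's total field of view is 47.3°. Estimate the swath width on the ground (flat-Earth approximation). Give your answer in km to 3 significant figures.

Half-angle = 47.3°/2 = 23.65°.
Swath width ≈ 2h·tan(θ/2) = 2 × 958 × tan(23.65°) = 839.1 km.

839 km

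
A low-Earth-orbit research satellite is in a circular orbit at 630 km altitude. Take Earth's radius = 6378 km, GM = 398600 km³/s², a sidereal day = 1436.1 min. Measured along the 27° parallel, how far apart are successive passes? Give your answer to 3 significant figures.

Semi-major axis a = 6378 + 630 = 7008 km. Period T = 2π√(a³/μ) = 2π√(7008³/398600) = 5838.5 s = 97.31 min.
Node shift per orbit = (5838.5/86166) × 360° = 24.39°.
Equatorial spacing = 24.39 × 111.3 km/° = 2715 km.
At 27° latitude, spacing = 2715 × cos(27°) = 2419 km.

2420 km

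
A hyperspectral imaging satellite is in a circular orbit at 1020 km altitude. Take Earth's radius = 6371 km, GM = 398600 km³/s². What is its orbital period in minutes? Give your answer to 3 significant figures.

Semi-major axis a = 6371 + 1020 = 7391 km. Period T = 2π√(a³/μ) = 2π√(7391³/398600) = 6323.6 s = 105.39 min.

105 min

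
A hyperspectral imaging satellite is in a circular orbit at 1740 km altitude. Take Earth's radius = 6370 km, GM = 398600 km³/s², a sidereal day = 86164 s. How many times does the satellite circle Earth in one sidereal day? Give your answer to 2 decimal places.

Semi-major axis a = 6370 + 1740 = 8110 km. Period T = 2π√(a³/μ) = 2π√(8110³/398600) = 7268.5 s = 121.14 min.
Orbits per sidereal day = 86164 / 7268.5 = 11.855.

11.85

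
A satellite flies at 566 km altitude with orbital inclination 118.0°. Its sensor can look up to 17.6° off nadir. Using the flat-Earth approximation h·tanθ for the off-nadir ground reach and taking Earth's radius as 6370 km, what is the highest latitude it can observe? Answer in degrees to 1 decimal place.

63.6°

Retrograde orbit: the ground track reaches ±(180° − i) = ±(180 − 118.0) = ±62.0°.
Sensor half-swath on the ground ≈ 566·tan(17.6°) = 180 km = 1.61° of latitude.
Maximum observable latitude ≈ 62.0 + 1.61 = 63.6°.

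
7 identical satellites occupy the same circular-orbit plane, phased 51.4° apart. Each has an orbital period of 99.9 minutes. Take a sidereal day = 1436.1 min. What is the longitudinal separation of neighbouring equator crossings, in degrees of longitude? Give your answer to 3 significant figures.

3.58°

T = 99.9 min = 5994.0 s.
Single-satellite node shift = (5994.0/86166) × 360° = 25.04°.
With 7 satellites evenly phased, successive equator crossings are 25.04/7 = 3.578° apart.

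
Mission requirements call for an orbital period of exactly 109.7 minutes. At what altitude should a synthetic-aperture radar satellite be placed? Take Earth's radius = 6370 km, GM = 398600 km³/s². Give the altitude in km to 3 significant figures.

1220 km

T = 109.7 min = 6582.0 s.
From T = 2π√(a³/μ): a = (μ T²/4π²)^(1/3) = (398600 × 6582.0² / 4π²)^(1/3) = 7591 km.
Altitude h = a − R = 7591 − 6370 = 1221 km.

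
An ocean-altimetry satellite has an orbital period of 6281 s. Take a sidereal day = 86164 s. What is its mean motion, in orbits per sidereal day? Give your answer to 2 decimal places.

13.72

Orbits per sidereal day = 86164 / 6281.0 = 13.718.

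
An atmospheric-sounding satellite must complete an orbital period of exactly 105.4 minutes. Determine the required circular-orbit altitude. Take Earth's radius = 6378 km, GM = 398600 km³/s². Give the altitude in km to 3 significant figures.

1010 km

T = 105.4 min = 6324.0 s.
From T = 2π√(a³/μ): a = (μ T²/4π²)^(1/3) = (398600 × 6324.0² / 4π²)^(1/3) = 7391 km.
Altitude h = a − R = 7391 − 6378 = 1013 km.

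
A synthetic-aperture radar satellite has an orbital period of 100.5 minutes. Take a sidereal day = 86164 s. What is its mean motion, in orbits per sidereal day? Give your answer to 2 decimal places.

T = 100.5 min = 6030.0 s.
Orbits per sidereal day = 86164 / 6030.0 = 14.289.

14.29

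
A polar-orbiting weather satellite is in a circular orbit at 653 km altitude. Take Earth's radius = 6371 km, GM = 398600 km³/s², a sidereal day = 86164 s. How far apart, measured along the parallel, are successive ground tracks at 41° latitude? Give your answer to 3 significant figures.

2050 km

Semi-major axis a = 6371 + 653 = 7024 km. Period T = 2π√(a³/μ) = 2π√(7024³/398600) = 5858.5 s = 97.64 min.
Node shift per orbit = (5858.5/86164) × 360° = 24.48°.
Equatorial spacing = 24.48 × 111.2 km/° = 2722 km.
At 41° latitude, spacing = 2722 × cos(41°) = 2054 km.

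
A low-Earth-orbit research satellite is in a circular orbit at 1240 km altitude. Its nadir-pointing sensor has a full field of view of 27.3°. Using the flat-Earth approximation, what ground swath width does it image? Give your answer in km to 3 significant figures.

Half-angle = 27.3°/2 = 13.65°.
Swath width ≈ 2h·tan(θ/2) = 2 × 1240 × tan(13.65°) = 602.3 km.

602 km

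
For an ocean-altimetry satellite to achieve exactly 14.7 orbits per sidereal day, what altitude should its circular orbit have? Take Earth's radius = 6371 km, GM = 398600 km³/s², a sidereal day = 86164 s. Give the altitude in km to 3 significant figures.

Required period T = 86164 / 14.7 = 5861.5 s.
From T = 2π√(a³/μ): a = (μ T²/4π²)^(1/3) = (398600 × 5861.5² / 4π²)^(1/3) = 7026 km.
Altitude h = a − R = 7026 − 6371 = 655 km.

655 km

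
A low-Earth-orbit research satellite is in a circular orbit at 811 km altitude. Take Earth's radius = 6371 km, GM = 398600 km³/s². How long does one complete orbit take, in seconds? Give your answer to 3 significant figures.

6060 seconds

Semi-major axis a = 6371 + 811 = 7182 km. Period T = 2π√(a³/μ) = 2π√(7182³/398600) = 6057.3 s = 100.96 min.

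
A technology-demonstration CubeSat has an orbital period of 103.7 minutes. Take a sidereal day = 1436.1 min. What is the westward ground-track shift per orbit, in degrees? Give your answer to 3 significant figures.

T = 103.7 min = 6222.0 s.
During one orbit Earth rotates (6222.0 / 86166) × 360° = 26.00°.

26.0°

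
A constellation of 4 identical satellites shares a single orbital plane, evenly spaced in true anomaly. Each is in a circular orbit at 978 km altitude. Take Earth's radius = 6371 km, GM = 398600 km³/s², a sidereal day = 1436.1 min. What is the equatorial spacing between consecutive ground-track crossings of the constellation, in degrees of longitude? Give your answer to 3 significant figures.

Semi-major axis a = 6371 + 978 = 7349 km. Period T = 2π√(a³/μ) = 2π√(7349³/398600) = 6269.8 s = 104.50 min.
Single-satellite node shift = (6269.8/86166) × 360° = 26.20°.
With 4 satellites evenly phased, successive equator crossings are 26.20/4 = 6.549° apart.

6.55°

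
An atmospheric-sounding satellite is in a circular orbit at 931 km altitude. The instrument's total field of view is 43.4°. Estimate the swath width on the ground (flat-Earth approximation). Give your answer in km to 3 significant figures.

741 km

Half-angle = 43.4°/2 = 21.7°.
Swath width ≈ 2h·tan(θ/2) = 2 × 931 × tan(21.7°) = 741.0 km.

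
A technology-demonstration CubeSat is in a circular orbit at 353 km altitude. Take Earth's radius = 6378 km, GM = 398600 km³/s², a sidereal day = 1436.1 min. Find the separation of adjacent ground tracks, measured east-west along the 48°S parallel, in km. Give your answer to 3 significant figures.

Semi-major axis a = 6378 + 353 = 6731 km. Period T = 2π√(a³/μ) = 2π√(6731³/398600) = 5495.8 s = 91.60 min.
Node shift per orbit = (5495.8/86166) × 360° = 22.96°.
Equatorial spacing = 22.96 × 111.3 km/° = 2556 km.
At 48° latitude, spacing = 2556 × cos(48°) = 1710 km.

1710 km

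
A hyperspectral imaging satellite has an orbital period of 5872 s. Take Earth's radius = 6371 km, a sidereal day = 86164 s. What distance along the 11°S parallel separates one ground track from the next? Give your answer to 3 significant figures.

Node shift per orbit = (5872.0/86164) × 360° = 24.53°.
Equatorial spacing = 24.53 × 111.2 km/° = 2728 km.
At 11° latitude, spacing = 2728 × cos(11°) = 2678 km.

2680 km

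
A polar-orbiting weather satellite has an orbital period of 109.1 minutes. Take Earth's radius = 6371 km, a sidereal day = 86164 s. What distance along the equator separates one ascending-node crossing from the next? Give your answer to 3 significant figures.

3040 km

T = 109.1 min = 6546.0 s.
During one orbit Earth rotates (6546.0 / 86164) × 360° = 27.35°.
At the equator that is 27.35° × (2π·6371/360) km/° = 27.35 × 111.2 = 3041 km.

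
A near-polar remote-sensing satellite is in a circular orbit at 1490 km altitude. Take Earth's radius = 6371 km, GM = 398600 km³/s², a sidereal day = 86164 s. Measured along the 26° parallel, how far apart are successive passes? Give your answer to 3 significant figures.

2900 km

Semi-major axis a = 6371 + 1490 = 7861 km. Period T = 2π√(a³/μ) = 2π√(7861³/398600) = 6936.3 s = 115.61 min.
Node shift per orbit = (6936.3/86164) × 360° = 28.98°.
Equatorial spacing = 28.98 × 111.2 km/° = 3222 km.
At 26° latitude, spacing = 3222 × cos(26°) = 2896 km.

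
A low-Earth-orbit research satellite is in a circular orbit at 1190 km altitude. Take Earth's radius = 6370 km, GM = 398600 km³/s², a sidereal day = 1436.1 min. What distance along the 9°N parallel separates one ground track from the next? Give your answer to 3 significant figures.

Semi-major axis a = 6370 + 1190 = 7560 km. Period T = 2π√(a³/μ) = 2π√(7560³/398600) = 6541.7 s = 109.03 min.
Node shift per orbit = (6541.7/86166) × 360° = 27.33°.
Equatorial spacing = 27.33 × 111.2 km/° = 3039 km.
At 9° latitude, spacing = 3039 × cos(9°) = 3001 km.

3000 km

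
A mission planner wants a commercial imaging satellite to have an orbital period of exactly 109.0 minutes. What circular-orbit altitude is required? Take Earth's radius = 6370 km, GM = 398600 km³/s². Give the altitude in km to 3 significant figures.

T = 109.0 min = 6540.0 s.
From T = 2π√(a³/μ): a = (μ T²/4π²)^(1/3) = (398600 × 6540.0² / 4π²)^(1/3) = 7559 km.
Altitude h = a − R = 7559 − 6370 = 1189 km.

1190 km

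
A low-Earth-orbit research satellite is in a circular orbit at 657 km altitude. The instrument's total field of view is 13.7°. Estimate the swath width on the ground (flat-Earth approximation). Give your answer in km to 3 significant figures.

158 km

Half-angle = 13.7°/2 = 6.85°.
Swath width ≈ 2h·tan(θ/2) = 2 × 657 × tan(6.85°) = 157.8 km.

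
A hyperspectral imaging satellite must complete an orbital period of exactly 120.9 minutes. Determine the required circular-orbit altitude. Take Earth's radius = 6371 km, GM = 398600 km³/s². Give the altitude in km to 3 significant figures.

T = 120.9 min = 7254.0 s.
From T = 2π√(a³/μ): a = (μ T²/4π²)^(1/3) = (398600 × 7254.0² / 4π²)^(1/3) = 8099 km.
Altitude h = a − R = 8099 − 6371 = 1728 km.

1730 km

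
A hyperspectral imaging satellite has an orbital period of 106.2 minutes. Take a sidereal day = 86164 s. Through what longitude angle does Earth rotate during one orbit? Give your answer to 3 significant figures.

T = 106.2 min = 6372.0 s.
During one orbit Earth rotates (6372.0 / 86164) × 360° = 26.62°.

26.6°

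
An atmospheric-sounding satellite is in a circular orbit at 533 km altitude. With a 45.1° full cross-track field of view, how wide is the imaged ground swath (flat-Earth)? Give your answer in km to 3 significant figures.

443 km

Half-angle = 45.1°/2 = 22.55°.
Swath width ≈ 2h·tan(θ/2) = 2 × 533 × tan(22.55°) = 442.6 km.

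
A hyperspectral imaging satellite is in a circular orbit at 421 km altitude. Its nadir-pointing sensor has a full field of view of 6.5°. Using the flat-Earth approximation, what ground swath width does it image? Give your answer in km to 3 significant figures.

Half-angle = 6.5°/2 = 3.25°.
Swath width ≈ 2h·tan(θ/2) = 2 × 421 × tan(3.25°) = 47.8 km.

47.8 km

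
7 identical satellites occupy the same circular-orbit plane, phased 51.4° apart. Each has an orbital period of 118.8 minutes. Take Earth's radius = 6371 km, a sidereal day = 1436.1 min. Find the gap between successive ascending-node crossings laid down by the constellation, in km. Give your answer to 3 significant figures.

T = 118.8 min = 7128.0 s.
Single-satellite node shift = (7128.0/86166) × 360° = 29.78°.
With 7 satellites evenly phased, successive equator crossings are 29.78/7 = 4.254° apart.
That is 4.254 × 111.2 = 473 km at the equator.

473 km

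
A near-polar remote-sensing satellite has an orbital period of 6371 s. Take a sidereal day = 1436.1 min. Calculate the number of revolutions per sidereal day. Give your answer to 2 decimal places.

Orbits per sidereal day = 86166 / 6371.0 = 13.525.

13.52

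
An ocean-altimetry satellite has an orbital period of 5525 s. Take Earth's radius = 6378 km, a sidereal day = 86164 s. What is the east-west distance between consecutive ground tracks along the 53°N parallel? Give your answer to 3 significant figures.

1550 km

Node shift per orbit = (5525.0/86164) × 360° = 23.08°.
Equatorial spacing = 23.08 × 111.3 km/° = 2570 km.
At 53° latitude, spacing = 2570 × cos(53°) = 1546 km.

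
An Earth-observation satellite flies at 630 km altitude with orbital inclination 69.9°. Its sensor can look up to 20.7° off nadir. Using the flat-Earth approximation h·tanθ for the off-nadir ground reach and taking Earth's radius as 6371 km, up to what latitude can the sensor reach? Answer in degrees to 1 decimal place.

For a prograde orbit the ground track reaches latitude ±i = ±69.9°.
Sensor half-swath on the ground ≈ 630·tan(20.7°) = 238 km = 2.14° of latitude.
Maximum observable latitude ≈ 69.9 + 2.14 = 72.0°.

72.0°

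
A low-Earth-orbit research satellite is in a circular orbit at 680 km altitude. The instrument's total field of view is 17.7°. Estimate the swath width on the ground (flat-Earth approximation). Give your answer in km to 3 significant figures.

Half-angle = 17.7°/2 = 8.85°.
Swath width ≈ 2h·tan(θ/2) = 2 × 680 × tan(8.85°) = 211.8 km.

212 km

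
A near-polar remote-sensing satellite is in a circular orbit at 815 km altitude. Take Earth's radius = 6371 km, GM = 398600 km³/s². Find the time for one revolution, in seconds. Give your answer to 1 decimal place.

Semi-major axis a = 6371 + 815 = 7186 km. Period T = 2π√(a³/μ) = 2π√(7186³/398600) = 6062.4 s = 101.04 min.

6062.4 seconds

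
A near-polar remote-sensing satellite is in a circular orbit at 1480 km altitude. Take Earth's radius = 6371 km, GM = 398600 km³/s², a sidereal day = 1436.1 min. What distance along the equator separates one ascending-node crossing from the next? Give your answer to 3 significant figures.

Semi-major axis a = 6371 + 1480 = 7851 km. Period T = 2π√(a³/μ) = 2π√(7851³/398600) = 6923.1 s = 115.38 min.
During one orbit Earth rotates (6923.1 / 86166) × 360° = 28.92°.
At the equator that is 28.92° × (2π·6371/360) km/° = 28.92 × 111.2 = 3216 km.

3220 km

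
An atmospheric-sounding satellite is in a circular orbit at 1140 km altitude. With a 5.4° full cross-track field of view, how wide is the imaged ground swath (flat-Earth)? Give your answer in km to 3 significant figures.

Half-angle = 5.4°/2 = 2.7°.
Swath width ≈ 2h·tan(θ/2) = 2 × 1140 × tan(2.7°) = 107.5 km.

108 km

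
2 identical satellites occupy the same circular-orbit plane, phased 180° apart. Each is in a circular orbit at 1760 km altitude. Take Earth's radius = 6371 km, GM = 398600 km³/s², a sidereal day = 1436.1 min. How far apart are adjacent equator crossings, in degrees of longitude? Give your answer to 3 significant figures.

15.2°

Semi-major axis a = 6371 + 1760 = 8131 km. Period T = 2π√(a³/μ) = 2π√(8131³/398600) = 7296.7 s = 121.61 min.
Single-satellite node shift = (7296.7/86166) × 360° = 30.49°.
With 2 satellites evenly phased, successive equator crossings are 30.49/2 = 15.243° apart.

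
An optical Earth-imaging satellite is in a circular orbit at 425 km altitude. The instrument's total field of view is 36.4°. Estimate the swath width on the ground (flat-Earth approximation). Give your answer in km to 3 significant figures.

279 km

Half-angle = 36.4°/2 = 18.2°.
Swath width ≈ 2h·tan(θ/2) = 2 × 425 × tan(18.2°) = 279.5 km.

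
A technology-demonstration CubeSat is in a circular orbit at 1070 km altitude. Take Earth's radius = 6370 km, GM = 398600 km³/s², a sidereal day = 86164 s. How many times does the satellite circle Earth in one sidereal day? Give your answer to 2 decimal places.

13.49

Semi-major axis a = 6370 + 1070 = 7440 km. Period T = 2π√(a³/μ) = 2π√(7440³/398600) = 6386.6 s = 106.44 min.
Orbits per sidereal day = 86164 / 6386.6 = 13.491.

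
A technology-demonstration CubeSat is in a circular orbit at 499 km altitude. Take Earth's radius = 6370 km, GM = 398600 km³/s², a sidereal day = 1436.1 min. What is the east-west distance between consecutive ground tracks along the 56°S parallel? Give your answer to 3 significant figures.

Semi-major axis a = 6370 + 499 = 6869 km. Period T = 2π√(a³/μ) = 2π√(6869³/398600) = 5665.7 s = 94.43 min.
Node shift per orbit = (5665.7/86166) × 360° = 23.67°.
Equatorial spacing = 23.67 × 111.2 km/° = 2632 km.
At 56° latitude, spacing = 2632 × cos(56°) = 1472 km.

1470 km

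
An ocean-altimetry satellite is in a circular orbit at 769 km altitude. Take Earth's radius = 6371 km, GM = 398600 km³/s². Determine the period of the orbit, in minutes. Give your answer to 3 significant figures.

Semi-major axis a = 6371 + 769 = 7140 km. Period T = 2π√(a³/μ) = 2π√(7140³/398600) = 6004.2 s = 100.07 min.

100 min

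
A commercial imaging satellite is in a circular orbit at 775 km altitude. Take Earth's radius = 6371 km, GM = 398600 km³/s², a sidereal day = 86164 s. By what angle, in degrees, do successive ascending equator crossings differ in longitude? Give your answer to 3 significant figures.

Semi-major axis a = 6371 + 775 = 7146 km. Period T = 2π√(a³/μ) = 2π√(7146³/398600) = 6011.8 s = 100.20 min.
During one orbit Earth rotates (6011.8 / 86164) × 360° = 25.12°.

25.1°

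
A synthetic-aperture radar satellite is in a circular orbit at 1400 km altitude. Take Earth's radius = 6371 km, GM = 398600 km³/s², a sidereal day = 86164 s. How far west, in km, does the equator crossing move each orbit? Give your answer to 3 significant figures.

3170 km

Semi-major axis a = 6371 + 1400 = 7771 km. Period T = 2π√(a³/μ) = 2π√(7771³/398600) = 6817.5 s = 113.63 min.
During one orbit Earth rotates (6817.5 / 86164) × 360° = 28.48°.
At the equator that is 28.48° × (2π·6371/360) km/° = 28.48 × 111.2 = 3167 km.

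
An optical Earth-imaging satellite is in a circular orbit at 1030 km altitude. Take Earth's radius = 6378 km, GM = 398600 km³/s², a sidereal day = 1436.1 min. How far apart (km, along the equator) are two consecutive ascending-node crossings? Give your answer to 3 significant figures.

2950 km

Semi-major axis a = 6378 + 1030 = 7408 km. Period T = 2π√(a³/μ) = 2π√(7408³/398600) = 6345.5 s = 105.76 min.
During one orbit Earth rotates (6345.5 / 86166) × 360° = 26.51°.
At the equator that is 26.51° × (2π·6378/360) km/° = 26.51 × 111.3 = 2951 km.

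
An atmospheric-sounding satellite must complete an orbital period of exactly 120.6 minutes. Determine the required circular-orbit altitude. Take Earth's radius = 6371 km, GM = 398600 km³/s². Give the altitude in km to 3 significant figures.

1710 km

T = 120.6 min = 7236.0 s.
From T = 2π√(a³/μ): a = (μ T²/4π²)^(1/3) = (398600 × 7236.0² / 4π²)^(1/3) = 8086 km.
Altitude h = a − R = 8086 − 6371 = 1715 km.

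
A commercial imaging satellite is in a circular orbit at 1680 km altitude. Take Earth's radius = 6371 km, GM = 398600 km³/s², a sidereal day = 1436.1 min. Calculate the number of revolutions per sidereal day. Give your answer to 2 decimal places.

11.99

Semi-major axis a = 6371 + 1680 = 8051 km. Period T = 2π√(a³/μ) = 2π√(8051³/398600) = 7189.3 s = 119.82 min.
Orbits per sidereal day = 86166 / 7189.3 = 11.985.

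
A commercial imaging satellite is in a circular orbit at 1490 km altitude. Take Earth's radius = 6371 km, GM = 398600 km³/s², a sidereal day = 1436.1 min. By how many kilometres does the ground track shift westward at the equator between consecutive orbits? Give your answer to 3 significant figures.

Semi-major axis a = 6371 + 1490 = 7861 km. Period T = 2π√(a³/μ) = 2π√(7861³/398600) = 6936.3 s = 115.61 min.
During one orbit Earth rotates (6936.3 / 86166) × 360° = 28.98°.
At the equator that is 28.98° × (2π·6371/360) km/° = 28.98 × 111.2 = 3222 km.

3220 km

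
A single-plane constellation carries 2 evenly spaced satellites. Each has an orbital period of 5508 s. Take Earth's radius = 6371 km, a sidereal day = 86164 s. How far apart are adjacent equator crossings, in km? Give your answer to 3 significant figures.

Single-satellite node shift = (5508.0/86164) × 360° = 23.01°.
With 2 satellites evenly phased, successive equator crossings are 23.01/2 = 11.506° apart.
That is 11.506 × 111.2 = 1279 km at the equator.

1280 km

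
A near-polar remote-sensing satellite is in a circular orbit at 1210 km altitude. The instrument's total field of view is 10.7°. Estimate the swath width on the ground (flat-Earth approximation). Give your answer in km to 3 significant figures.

Half-angle = 10.7°/2 = 5.35°.
Swath width ≈ 2h·tan(θ/2) = 2 × 1210 × tan(5.35°) = 226.6 km.

227 km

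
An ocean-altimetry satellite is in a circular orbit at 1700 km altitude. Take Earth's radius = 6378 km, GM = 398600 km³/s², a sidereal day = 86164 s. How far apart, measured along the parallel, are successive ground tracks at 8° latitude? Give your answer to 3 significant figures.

Semi-major axis a = 6378 + 1700 = 8078 km. Period T = 2π√(a³/μ) = 2π√(8078³/398600) = 7225.5 s = 120.42 min.
Node shift per orbit = (7225.5/86164) × 360° = 30.19°.
Equatorial spacing = 30.19 × 111.3 km/° = 3361 km.
At 8° latitude, spacing = 3361 × cos(8°) = 3328 km.

3330 km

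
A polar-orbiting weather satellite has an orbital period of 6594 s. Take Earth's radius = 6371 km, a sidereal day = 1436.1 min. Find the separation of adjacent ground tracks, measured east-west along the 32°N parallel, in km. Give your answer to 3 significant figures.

2600 km

Node shift per orbit = (6594.0/86166) × 360° = 27.55°.
Equatorial spacing = 27.55 × 111.2 km/° = 3063 km.
At 32° latitude, spacing = 3063 × cos(32°) = 2598 km.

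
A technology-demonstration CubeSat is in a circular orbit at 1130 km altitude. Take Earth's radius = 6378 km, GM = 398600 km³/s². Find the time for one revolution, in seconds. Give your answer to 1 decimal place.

6474.4 seconds

Semi-major axis a = 6378 + 1130 = 7508 km. Period T = 2π√(a³/μ) = 2π√(7508³/398600) = 6474.4 s = 107.91 min.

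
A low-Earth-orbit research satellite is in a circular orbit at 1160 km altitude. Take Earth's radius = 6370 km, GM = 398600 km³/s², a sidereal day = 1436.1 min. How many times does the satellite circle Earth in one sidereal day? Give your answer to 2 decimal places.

13.25

Semi-major axis a = 6370 + 1160 = 7530 km. Period T = 2π√(a³/μ) = 2π√(7530³/398600) = 6502.8 s = 108.38 min.
Orbits per sidereal day = 86166 / 6502.8 = 13.250.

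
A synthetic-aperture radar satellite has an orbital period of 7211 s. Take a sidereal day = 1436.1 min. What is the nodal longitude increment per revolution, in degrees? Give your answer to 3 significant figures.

30.1°

During one orbit Earth rotates (7211.0 / 86166) × 360° = 30.13°.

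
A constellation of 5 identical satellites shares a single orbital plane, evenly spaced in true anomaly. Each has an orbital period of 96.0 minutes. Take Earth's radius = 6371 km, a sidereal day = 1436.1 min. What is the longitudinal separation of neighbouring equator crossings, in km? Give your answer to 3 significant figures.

535 km

T = 96.0 min = 5760.0 s.
Single-satellite node shift = (5760.0/86166) × 360° = 24.07°.
With 5 satellites evenly phased, successive equator crossings are 24.07/5 = 4.813° apart.
That is 4.813 × 111.2 = 535 km at the equator.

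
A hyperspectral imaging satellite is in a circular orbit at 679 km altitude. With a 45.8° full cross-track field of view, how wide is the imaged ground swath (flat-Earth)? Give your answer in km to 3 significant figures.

574 km

Half-angle = 45.8°/2 = 22.9°.
Swath width ≈ 2h·tan(θ/2) = 2 × 679 × tan(22.9°) = 573.6 km.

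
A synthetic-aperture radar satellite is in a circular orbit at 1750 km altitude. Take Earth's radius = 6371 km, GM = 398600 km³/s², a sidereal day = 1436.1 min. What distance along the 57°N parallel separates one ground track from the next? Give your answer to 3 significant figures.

Semi-major axis a = 6371 + 1750 = 8121 km. Period T = 2π√(a³/μ) = 2π√(8121³/398600) = 7283.3 s = 121.39 min.
Node shift per orbit = (7283.3/86166) × 360° = 30.43°.
Equatorial spacing = 30.43 × 111.2 km/° = 3384 km.
At 57° latitude, spacing = 3384 × cos(57°) = 1843 km.

1840 km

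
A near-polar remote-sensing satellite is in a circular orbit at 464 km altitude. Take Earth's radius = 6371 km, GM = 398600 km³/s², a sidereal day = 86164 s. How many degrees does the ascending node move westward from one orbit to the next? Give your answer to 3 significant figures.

23.5°

Semi-major axis a = 6371 + 464 = 6835 km. Period T = 2π√(a³/μ) = 2π√(6835³/398600) = 5623.7 s = 93.73 min.
During one orbit Earth rotates (5623.7 / 86164) × 360° = 23.50°.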